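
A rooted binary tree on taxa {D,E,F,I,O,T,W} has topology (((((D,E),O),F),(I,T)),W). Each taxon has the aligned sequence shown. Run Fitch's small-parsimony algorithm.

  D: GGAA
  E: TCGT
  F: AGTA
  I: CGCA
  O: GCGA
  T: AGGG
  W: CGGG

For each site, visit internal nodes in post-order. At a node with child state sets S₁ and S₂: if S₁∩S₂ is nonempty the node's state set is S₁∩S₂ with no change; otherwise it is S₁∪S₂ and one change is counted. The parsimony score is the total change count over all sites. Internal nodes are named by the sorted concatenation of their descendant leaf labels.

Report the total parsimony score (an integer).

site 0, node DE: D={G} ∪ E={T} → {G,T} (+1)
site 0, node DEO: DE={G,T} ∩ O={G} → {G} (+0)
site 0, node DEFO: DEO={G} ∪ F={A} → {A,G} (+1)
site 0, node IT: I={C} ∪ T={A} → {A,C} (+1)
site 0, node DEFIOT: DEFO={A,G} ∩ IT={A,C} → {A} (+0)
site 0, node DEFIOTW: DEFIOT={A} ∪ W={C} → {A,C} (+1)
site 1, node DE: D={G} ∪ E={C} → {C,G} (+1)
site 1, node DEO: DE={C,G} ∩ O={C} → {C} (+0)
site 1, node DEFO: DEO={C} ∪ F={G} → {C,G} (+1)
site 1, node IT: I={G} ∩ T={G} → {G} (+0)
site 1, node DEFIOT: DEFO={C,G} ∩ IT={G} → {G} (+0)
site 1, node DEFIOTW: DEFIOT={G} ∩ W={G} → {G} (+0)
site 2, node DE: D={A} ∪ E={G} → {A,G} (+1)
site 2, node DEO: DE={A,G} ∩ O={G} → {G} (+0)
site 2, node DEFO: DEO={G} ∪ F={T} → {G,T} (+1)
site 2, node IT: I={C} ∪ T={G} → {C,G} (+1)
site 2, node DEFIOT: DEFO={G,T} ∩ IT={C,G} → {G} (+0)
site 2, node DEFIOTW: DEFIOT={G} ∩ W={G} → {G} (+0)
site 3, node DE: D={A} ∪ E={T} → {A,T} (+1)
site 3, node DEO: DE={A,T} ∩ O={A} → {A} (+0)
site 3, node DEFO: DEO={A} ∩ F={A} → {A} (+0)
site 3, node IT: I={A} ∪ T={G} → {A,G} (+1)
site 3, node DEFIOT: DEFO={A} ∩ IT={A,G} → {A} (+0)
site 3, node DEFIOTW: DEFIOT={A} ∪ W={G} → {A,G} (+1)
per-site changes: [4, 2, 3, 3]; total = 12

12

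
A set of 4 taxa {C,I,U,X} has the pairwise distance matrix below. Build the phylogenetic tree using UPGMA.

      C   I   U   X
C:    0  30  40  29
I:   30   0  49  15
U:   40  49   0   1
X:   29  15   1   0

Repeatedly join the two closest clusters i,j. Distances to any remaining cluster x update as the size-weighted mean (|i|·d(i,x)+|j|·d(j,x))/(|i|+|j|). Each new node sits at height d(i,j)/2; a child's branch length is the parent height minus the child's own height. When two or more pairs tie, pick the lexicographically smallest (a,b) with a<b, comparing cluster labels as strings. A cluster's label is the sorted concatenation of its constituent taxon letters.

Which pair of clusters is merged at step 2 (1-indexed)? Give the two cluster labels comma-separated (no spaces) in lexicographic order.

1. join U+X (d=1) ⇒ UX; edges |U|=1/2, |X|=1/2
  updated: d(C,UX)=69/2, d(I,UX)=32
2. join C+I (d=30) ⇒ CI; edges |C|=15, |I|=15
  updated: d(CI,UX)=133/4
3. join CI+UX (d=133/4) ⇒ CIUX; edges |CI|=13/8, |UX|=129/8
final tree: ((C:15,I:15):13/8,(U:1/2,X:1/2):129/8)
total length: 195/4

C,I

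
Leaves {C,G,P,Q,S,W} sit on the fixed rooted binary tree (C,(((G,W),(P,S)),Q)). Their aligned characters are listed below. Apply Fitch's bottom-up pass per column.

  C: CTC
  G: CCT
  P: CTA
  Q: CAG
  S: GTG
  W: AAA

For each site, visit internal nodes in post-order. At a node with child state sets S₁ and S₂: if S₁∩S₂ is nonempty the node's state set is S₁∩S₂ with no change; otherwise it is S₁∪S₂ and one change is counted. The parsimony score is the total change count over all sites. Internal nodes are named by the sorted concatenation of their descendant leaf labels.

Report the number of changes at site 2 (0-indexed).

4

site 0, node GW: G={C} ∪ W={A} → {A,C} (+1)
site 0, node PS: P={C} ∪ S={G} → {C,G} (+1)
site 0, node GPSW: GW={A,C} ∩ PS={C,G} → {C} (+0)
site 0, node GPQSW: GPSW={C} ∩ Q={C} → {C} (+0)
site 0, node CGPQSW: C={C} ∩ GPQSW={C} → {C} (+0)
site 1, node GW: G={C} ∪ W={A} → {A,C} (+1)
site 1, node PS: P={T} ∩ S={T} → {T} (+0)
site 1, node GPSW: GW={A,C} ∪ PS={T} → {A,C,T} (+1)
site 1, node GPQSW: GPSW={A,C,T} ∩ Q={A} → {A} (+0)
site 1, node CGPQSW: C={T} ∪ GPQSW={A} → {A,T} (+1)
site 2, node GW: G={T} ∪ W={A} → {A,T} (+1)
site 2, node PS: P={A} ∪ S={G} → {A,G} (+1)
site 2, node GPSW: GW={A,T} ∩ PS={A,G} → {A} (+0)
site 2, node GPQSW: GPSW={A} ∪ Q={G} → {A,G} (+1)
site 2, node CGPQSW: C={C} ∪ GPQSW={A,G} → {A,C,G} (+1)
per-site changes: [2, 3, 4]; total = 9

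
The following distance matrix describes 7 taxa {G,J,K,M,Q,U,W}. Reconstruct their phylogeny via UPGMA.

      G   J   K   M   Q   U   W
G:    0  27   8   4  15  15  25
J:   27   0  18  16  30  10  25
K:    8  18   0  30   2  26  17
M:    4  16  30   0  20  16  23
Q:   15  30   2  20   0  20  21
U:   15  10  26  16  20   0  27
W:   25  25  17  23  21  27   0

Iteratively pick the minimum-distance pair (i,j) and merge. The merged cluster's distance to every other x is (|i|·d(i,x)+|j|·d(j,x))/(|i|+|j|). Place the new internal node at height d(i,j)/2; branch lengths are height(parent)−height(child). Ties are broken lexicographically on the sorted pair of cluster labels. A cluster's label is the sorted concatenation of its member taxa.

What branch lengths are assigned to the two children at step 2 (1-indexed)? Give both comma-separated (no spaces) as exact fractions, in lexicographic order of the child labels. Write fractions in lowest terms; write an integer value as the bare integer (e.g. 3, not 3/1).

2,2

iteration 1: select K,Q (d=2); attach at lengths (1, 1); label the merged cluster KQ
  updated: d(G,KQ)=23/2, d(J,KQ)=24, d(KQ,M)=25, d(KQ,U)=23, d(KQ,W)=19
iteration 2: select G,M (d=4); attach at lengths (2, 2); label the merged cluster GM
  updated: d(GM,J)=43/2, d(GM,KQ)=73/4, d(GM,U)=31/2, d(GM,W)=24
iteration 3: select J,U (d=10); attach at lengths (5, 5); label the merged cluster JU
  updated: d(GM,JU)=37/2, d(JU,KQ)=47/2, d(JU,W)=26
iteration 4: select GM,KQ (d=73/4); attach at lengths (57/8, 65/8); label the merged cluster GKMQ
  updated: d(GKMQ,JU)=21, d(GKMQ,W)=43/2
iteration 5: select GKMQ,JU (d=21); attach at lengths (11/8, 11/2); label the merged cluster GJKMQU
  updated: d(GJKMQU,W)=23
iteration 6: select GJKMQU,W (d=23); attach at lengths (1, 23/2); label the merged cluster GJKMQUW
final tree: ((((G:2,M:2):57/8,(K:1,Q:1):65/8):11/8,(J:5,U:5):11/2):1,W:23/2)
total length: 405/8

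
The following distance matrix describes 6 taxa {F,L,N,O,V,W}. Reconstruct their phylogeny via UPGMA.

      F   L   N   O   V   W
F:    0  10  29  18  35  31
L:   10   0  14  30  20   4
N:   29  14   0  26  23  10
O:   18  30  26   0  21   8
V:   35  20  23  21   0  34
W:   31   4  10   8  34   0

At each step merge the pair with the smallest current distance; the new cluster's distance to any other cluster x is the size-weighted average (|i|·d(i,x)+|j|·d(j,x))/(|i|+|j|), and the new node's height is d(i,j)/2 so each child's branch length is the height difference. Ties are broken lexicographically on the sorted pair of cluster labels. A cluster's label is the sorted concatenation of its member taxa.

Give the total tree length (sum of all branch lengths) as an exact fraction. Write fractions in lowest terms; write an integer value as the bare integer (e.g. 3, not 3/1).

step 1: merge (L,W) at d=4; branch lengths L→2, W→2; new cluster LW
  updated: d(F,LW)=41/2, d(LW,N)=12, d(LW,O)=19, d(LW,V)=27
step 2: merge (LW,N) at d=12; branch lengths LW→4, N→6; new cluster LNW
  updated: d(F,LNW)=70/3, d(LNW,O)=64/3, d(LNW,V)=77/3
step 3: merge (F,O) at d=18; branch lengths F→9, O→9; new cluster FO
  updated: d(FO,LNW)=67/3, d(FO,V)=28
step 4: merge (FO,LNW) at d=67/3; branch lengths FO→13/6, LNW→31/6; new cluster FLNOW
  updated: d(FLNOW,V)=133/5
step 5: merge (FLNOW,V) at d=133/5; branch lengths FLNOW→32/15, V→133/10; new cluster FLNOVW
final tree: (((F:9,O:9):13/6,((L:2,W:2):4,N:6):31/6):32/15,V:133/10)
total length: 1643/30

1643/30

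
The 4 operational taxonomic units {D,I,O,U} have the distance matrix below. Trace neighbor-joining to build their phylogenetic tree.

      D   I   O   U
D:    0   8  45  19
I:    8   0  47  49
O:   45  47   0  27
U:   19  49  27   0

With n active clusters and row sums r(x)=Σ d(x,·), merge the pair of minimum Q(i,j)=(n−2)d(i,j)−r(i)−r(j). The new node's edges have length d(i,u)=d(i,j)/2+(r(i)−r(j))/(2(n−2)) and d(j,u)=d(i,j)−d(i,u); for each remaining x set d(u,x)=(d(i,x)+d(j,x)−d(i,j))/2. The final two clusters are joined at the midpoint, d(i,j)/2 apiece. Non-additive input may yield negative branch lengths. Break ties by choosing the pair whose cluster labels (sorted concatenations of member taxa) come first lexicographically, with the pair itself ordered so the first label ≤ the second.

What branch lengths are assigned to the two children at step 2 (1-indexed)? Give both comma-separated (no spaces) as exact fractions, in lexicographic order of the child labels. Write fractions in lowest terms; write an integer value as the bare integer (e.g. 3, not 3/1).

45/2,39/2

1. join D+I (d=8, Q=-160) ⇒ DI; edges |D|=-4, |I|=12
  updated: d(DI,O)=42, d(DI,U)=30
2. join DI+O (d=42, Q=-99) ⇒ DIO; edges |DI|=45/2, |O|=39/2
  updated: d(DIO,U)=15/2
3. join DIO+U (d=15/2) ⇒ DIOU; edges |DIO|=15/4, |U|=15/4
final tree: (((D:-4,I:12):45/2,O:39/2):15/4,U:15/4)
total length: 115/2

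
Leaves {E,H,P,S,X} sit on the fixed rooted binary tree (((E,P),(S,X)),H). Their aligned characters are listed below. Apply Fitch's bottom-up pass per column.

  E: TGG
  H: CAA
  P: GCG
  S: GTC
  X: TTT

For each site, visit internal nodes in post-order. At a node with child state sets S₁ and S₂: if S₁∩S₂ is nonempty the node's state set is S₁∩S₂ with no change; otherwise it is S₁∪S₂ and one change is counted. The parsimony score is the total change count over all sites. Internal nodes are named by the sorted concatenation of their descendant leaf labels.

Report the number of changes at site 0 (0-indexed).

3

[col 0] EP: children E:{T}, P:{G} ∪→ {G,T}; cost 1
[col 0] SX: children S:{G}, X:{T} ∪→ {G,T}; cost 1
[col 0] EPSX: children EP:{G,T}, SX:{G,T} ∩→ {G,T}; cost 0
[col 0] EHPSX: children EPSX:{G,T}, H:{C} ∪→ {C,G,T}; cost 1
[col 1] EP: children E:{G}, P:{C} ∪→ {C,G}; cost 1
[col 1] SX: children S:{T}, X:{T} ∩→ {T}; cost 0
[col 1] EPSX: children EP:{C,G}, SX:{T} ∪→ {C,G,T}; cost 1
[col 1] EHPSX: children EPSX:{C,G,T}, H:{A} ∪→ {A,C,G,T}; cost 1
[col 2] EP: children E:{G}, P:{G} ∩→ {G}; cost 0
[col 2] SX: children S:{C}, X:{T} ∪→ {C,T}; cost 1
[col 2] EPSX: children EP:{G}, SX:{C,T} ∪→ {C,G,T}; cost 1
[col 2] EHPSX: children EPSX:{C,G,T}, H:{A} ∪→ {A,C,G,T}; cost 1
per-site changes: [3, 3, 3]; total = 9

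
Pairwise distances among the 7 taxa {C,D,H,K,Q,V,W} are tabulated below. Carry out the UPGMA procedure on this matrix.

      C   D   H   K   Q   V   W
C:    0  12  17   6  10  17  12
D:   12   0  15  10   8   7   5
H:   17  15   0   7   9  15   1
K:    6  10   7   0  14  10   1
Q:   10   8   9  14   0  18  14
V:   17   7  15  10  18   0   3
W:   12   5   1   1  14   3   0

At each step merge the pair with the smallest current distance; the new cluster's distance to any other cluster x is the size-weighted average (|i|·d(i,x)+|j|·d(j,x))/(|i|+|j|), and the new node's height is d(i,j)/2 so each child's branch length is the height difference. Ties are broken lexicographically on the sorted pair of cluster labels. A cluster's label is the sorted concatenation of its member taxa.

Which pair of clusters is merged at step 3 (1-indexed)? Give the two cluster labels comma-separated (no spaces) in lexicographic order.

iteration 1: select H,W (d=1); attach at lengths (1/2, 1/2); label the merged cluster HW
  updated: d(C,HW)=29/2, d(D,HW)=10, d(HW,K)=4, d(HW,Q)=23/2, d(HW,V)=9
iteration 2: select HW,K (d=4); attach at lengths (3/2, 2); label the merged cluster HKW
  updated: d(C,HKW)=35/3, d(D,HKW)=10, d(HKW,Q)=37/3, d(HKW,V)=28/3
iteration 3: select D,V (d=7); attach at lengths (7/2, 7/2); label the merged cluster DV
  updated: d(C,DV)=29/2, d(DV,HKW)=29/3, d(DV,Q)=13
iteration 4: select DV,HKW (d=29/3); attach at lengths (4/3, 17/6); label the merged cluster DHKVW
  updated: d(C,DHKVW)=64/5, d(DHKVW,Q)=63/5
iteration 5: select C,Q (d=10); attach at lengths (5, 5); label the merged cluster CQ
  updated: d(CQ,DHKVW)=127/10
iteration 6: select CQ,DHKVW (d=127/10); attach at lengths (27/20, 91/60); label the merged cluster CDHKQVW
final tree: ((C:5,Q:5):27/20,((D:7/2,V:7/2):4/3,((H:1/2,W:1/2):3/2,K:2):17/6):91/60)
total length: 428/15

D,V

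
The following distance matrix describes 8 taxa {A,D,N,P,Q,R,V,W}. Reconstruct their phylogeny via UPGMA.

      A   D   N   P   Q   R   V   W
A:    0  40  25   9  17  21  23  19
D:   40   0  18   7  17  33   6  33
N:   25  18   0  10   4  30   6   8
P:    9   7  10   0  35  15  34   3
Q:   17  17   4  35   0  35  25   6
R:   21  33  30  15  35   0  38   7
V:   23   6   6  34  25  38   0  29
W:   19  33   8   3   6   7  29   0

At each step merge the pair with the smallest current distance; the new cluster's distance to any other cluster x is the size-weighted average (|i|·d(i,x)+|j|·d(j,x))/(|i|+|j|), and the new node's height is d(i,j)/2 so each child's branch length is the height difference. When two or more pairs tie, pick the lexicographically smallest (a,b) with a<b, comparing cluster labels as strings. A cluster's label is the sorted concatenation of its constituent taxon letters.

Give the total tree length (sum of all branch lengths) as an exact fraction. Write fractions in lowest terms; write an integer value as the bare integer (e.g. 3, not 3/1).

iteration 1: select P,W (d=3); attach at lengths (3/2, 3/2); label the merged cluster PW
  updated: d(A,PW)=14, d(D,PW)=20, d(N,PW)=9, d(PW,Q)=41/2, d(PW,R)=11, d(PW,V)=63/2
iteration 2: select N,Q (d=4); attach at lengths (2, 2); label the merged cluster NQ
  updated: d(A,NQ)=21, d(D,NQ)=35/2, d(NQ,PW)=59/4, d(NQ,R)=65/2, d(NQ,V)=31/2
iteration 3: select D,V (d=6); attach at lengths (3, 3); label the merged cluster DV
  updated: d(A,DV)=63/2, d(DV,NQ)=33/2, d(DV,PW)=103/4, d(DV,R)=71/2
iteration 4: select PW,R (d=11); attach at lengths (4, 11/2); label the merged cluster PRW
  updated: d(A,PRW)=49/3, d(DV,PRW)=29, d(NQ,PRW)=62/3
iteration 5: select A,PRW (d=49/3); attach at lengths (49/6, 8/3); label the merged cluster APRW
  updated: d(APRW,DV)=237/8, d(APRW,NQ)=83/4
iteration 6: select DV,NQ (d=33/2); attach at lengths (21/4, 25/4); label the merged cluster DNQV
  updated: d(APRW,DNQV)=403/16
iteration 7: select APRW,DNQV (d=403/16); attach at lengths (425/96, 139/32); label the merged cluster ADNPQRVW
final tree: ((A:49/6,((P:3/2,W:3/2):4,R:11/2):8/3):425/96,((D:3,V:3):21/4,(N:2,Q:2):25/4):139/32)
total length: 2573/48

2573/48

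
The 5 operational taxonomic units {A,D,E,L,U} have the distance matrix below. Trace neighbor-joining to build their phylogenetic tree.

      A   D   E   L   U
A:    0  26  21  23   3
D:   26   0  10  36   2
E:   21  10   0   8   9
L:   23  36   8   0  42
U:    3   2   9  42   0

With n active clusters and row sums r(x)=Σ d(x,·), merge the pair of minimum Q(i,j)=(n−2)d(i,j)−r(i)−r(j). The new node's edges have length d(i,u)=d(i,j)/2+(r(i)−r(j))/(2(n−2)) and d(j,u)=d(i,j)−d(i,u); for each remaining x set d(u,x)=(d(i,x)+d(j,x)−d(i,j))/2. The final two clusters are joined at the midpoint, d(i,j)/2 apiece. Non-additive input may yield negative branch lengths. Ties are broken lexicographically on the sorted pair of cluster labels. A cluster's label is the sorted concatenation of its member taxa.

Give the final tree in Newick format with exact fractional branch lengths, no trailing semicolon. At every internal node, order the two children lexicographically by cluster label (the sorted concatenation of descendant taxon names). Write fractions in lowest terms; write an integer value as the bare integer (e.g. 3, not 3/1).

step 1: merge (E,L) at d=8, Q=-133; branch lengths E→-37/6, L→85/6; new cluster EL
  updated: d(A,EL)=18, d(D,EL)=19, d(EL,U)=43/2
step 2: merge (A,EL) at d=18, Q=-139/2; branch lengths A→49/8, EL→95/8; new cluster AEL
  updated: d(AEL,D)=27/2, d(AEL,U)=13/4
step 3: merge (AEL,D) at d=27/2, Q=-75/4; branch lengths AEL→59/8, D→49/8; new cluster ADEL
  updated: d(ADEL,U)=-33/8
step 4: merge (ADEL,U) at d=-33/8; branch lengths ADEL→-33/16, U→-33/16; new cluster ADELU
final tree: (((A:49/8,(E:-37/6,L:85/6):95/8):59/8,D:49/8):-33/16,U:-33/16)
total length: 283/8

(((A:49/8,(E:-37/6,L:85/6):95/8):59/8,D:49/8):-33/16,U:-33/16)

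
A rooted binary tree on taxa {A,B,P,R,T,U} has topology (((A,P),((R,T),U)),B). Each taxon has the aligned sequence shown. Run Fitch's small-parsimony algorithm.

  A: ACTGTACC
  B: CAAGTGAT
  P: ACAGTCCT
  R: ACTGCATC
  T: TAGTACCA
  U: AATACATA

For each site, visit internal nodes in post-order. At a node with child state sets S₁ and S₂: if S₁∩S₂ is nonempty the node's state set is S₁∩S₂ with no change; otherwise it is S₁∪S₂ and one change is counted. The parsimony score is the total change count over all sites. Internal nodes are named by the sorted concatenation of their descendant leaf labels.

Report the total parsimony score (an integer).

20

AP@0: {A} ∩ {A} = {A} (intersection, +0)
RT@0: {A} ∪ {T} = {A,T} (union, +1)
RTU@0: {A,T} ∩ {A} = {A} (intersection, +0)
APRTU@0: {A} ∩ {A} = {A} (intersection, +0)
ABPRTU@0: {A} ∪ {C} = {A,C} (union, +1)
AP@1: {C} ∩ {C} = {C} (intersection, +0)
RT@1: {C} ∪ {A} = {A,C} (union, +1)
RTU@1: {A,C} ∩ {A} = {A} (intersection, +0)
APRTU@1: {C} ∪ {A} = {A,C} (union, +1)
ABPRTU@1: {A,C} ∩ {A} = {A} (intersection, +0)
AP@2: {T} ∪ {A} = {A,T} (union, +1)
RT@2: {T} ∪ {G} = {G,T} (union, +1)
RTU@2: {G,T} ∩ {T} = {T} (intersection, +0)
APRTU@2: {A,T} ∩ {T} = {T} (intersection, +0)
ABPRTU@2: {T} ∪ {A} = {A,T} (union, +1)
AP@3: {G} ∩ {G} = {G} (intersection, +0)
RT@3: {G} ∪ {T} = {G,T} (union, +1)
RTU@3: {G,T} ∪ {A} = {A,G,T} (union, +1)
APRTU@3: {G} ∩ {A,G,T} = {G} (intersection, +0)
ABPRTU@3: {G} ∩ {G} = {G} (intersection, +0)
AP@4: {T} ∩ {T} = {T} (intersection, +0)
RT@4: {C} ∪ {A} = {A,C} (union, +1)
RTU@4: {A,C} ∩ {C} = {C} (intersection, +0)
APRTU@4: {T} ∪ {C} = {C,T} (union, +1)
ABPRTU@4: {C,T} ∩ {T} = {T} (intersection, +0)
AP@5: {A} ∪ {C} = {A,C} (union, +1)
RT@5: {A} ∪ {C} = {A,C} (union, +1)
RTU@5: {A,C} ∩ {A} = {A} (intersection, +0)
APRTU@5: {A,C} ∩ {A} = {A} (intersection, +0)
ABPRTU@5: {A} ∪ {G} = {A,G} (union, +1)
AP@6: {C} ∩ {C} = {C} (intersection, +0)
RT@6: {T} ∪ {C} = {C,T} (union, +1)
RTU@6: {C,T} ∩ {T} = {T} (intersection, +0)
APRTU@6: {C} ∪ {T} = {C,T} (union, +1)
ABPRTU@6: {C,T} ∪ {A} = {A,C,T} (union, +1)
AP@7: {C} ∪ {T} = {C,T} (union, +1)
RT@7: {C} ∪ {A} = {A,C} (union, +1)
RTU@7: {A,C} ∩ {A} = {A} (intersection, +0)
APRTU@7: {C,T} ∪ {A} = {A,C,T} (union, +1)
ABPRTU@7: {A,C,T} ∩ {T} = {T} (intersection, +0)
per-site changes: [2, 2, 3, 2, 2, 3, 3, 3]; total = 20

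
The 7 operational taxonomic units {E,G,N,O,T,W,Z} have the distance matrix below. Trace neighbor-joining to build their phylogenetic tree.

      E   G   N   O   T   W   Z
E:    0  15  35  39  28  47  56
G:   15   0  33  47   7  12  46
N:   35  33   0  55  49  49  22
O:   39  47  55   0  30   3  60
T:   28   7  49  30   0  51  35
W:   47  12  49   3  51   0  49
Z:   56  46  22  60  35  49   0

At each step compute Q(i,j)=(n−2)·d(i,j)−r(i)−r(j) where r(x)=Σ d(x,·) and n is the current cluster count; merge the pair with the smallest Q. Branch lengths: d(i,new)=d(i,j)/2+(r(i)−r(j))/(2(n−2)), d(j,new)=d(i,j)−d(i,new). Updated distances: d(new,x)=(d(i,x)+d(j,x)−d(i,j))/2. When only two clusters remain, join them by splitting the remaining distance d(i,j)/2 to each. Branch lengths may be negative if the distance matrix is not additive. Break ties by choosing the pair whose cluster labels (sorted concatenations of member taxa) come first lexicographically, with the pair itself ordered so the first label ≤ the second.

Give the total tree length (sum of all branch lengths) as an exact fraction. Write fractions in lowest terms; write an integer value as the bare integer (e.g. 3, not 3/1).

step 1: merge (O,W) at d=3, Q=-430; branch lengths O→19/5, W→-4/5; new cluster OW
  updated: d(E,OW)=83/2, d(G,OW)=28, d(N,OW)=101/2, d(OW,T)=39, d(OW,Z)=53
step 2: merge (N,Z) at d=22, Q=-627/2; branch lengths N→131/16, Z→221/16; new cluster NZ
  updated: d(E,NZ)=69/2, d(G,NZ)=57/2, d(NZ,OW)=163/4, d(NZ,T)=31
step 3: merge (G,T) at d=7, Q=-325/2; branch lengths G→-11/12, T→95/12; new cluster GT
  updated: d(E,GT)=18, d(GT,NZ)=105/4, d(GT,OW)=30
step 4: merge (E,GT) at d=18, Q=-529/4; branch lengths E→223/16, GT→65/16; new cluster EGT
  updated: d(EGT,NZ)=171/8, d(EGT,OW)=107/4
step 5: merge (EGT,NZ) at d=171/8, Q=-711/8; branch lengths EGT→59/16, NZ→283/16; new cluster EGNTZ
  updated: d(EGNTZ,OW)=369/16
step 6: merge (EGNTZ,OW) at d=369/16; branch lengths EGNTZ→369/32, OW→369/32; new cluster EGNOTWZ
final tree: (((E:223/16,(G:-11/12,T:95/12):65/16):59/16,(N:131/16,Z:221/16):283/16):369/32,(O:19/5,W:-4/5):369/32)
total length: 1511/16

1511/16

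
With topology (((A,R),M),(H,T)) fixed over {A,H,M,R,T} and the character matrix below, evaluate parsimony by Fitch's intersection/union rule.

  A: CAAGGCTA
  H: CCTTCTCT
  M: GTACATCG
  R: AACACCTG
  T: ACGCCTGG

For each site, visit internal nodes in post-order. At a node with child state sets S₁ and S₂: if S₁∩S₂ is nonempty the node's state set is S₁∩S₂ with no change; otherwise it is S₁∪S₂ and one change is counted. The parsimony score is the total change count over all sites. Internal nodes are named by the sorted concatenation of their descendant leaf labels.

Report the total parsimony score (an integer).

18

[col 0] AR: children A:{C}, R:{A} ∪→ {A,C}; cost 1
[col 0] AMR: children AR:{A,C}, M:{G} ∪→ {A,C,G}; cost 1
[col 0] HT: children H:{C}, T:{A} ∪→ {A,C}; cost 1
[col 0] AHMRT: children AMR:{A,C,G}, HT:{A,C} ∩→ {A,C}; cost 0
[col 1] AR: children A:{A}, R:{A} ∩→ {A}; cost 0
[col 1] AMR: children AR:{A}, M:{T} ∪→ {A,T}; cost 1
[col 1] HT: children H:{C}, T:{C} ∩→ {C}; cost 0
[col 1] AHMRT: children AMR:{A,T}, HT:{C} ∪→ {A,C,T}; cost 1
[col 2] AR: children A:{A}, R:{C} ∪→ {A,C}; cost 1
[col 2] AMR: children AR:{A,C}, M:{A} ∩→ {A}; cost 0
[col 2] HT: children H:{T}, T:{G} ∪→ {G,T}; cost 1
[col 2] AHMRT: children AMR:{A}, HT:{G,T} ∪→ {A,G,T}; cost 1
[col 3] AR: children A:{G}, R:{A} ∪→ {A,G}; cost 1
[col 3] AMR: children AR:{A,G}, M:{C} ∪→ {A,C,G}; cost 1
[col 3] HT: children H:{T}, T:{C} ∪→ {C,T}; cost 1
[col 3] AHMRT: children AMR:{A,C,G}, HT:{C,T} ∩→ {C}; cost 0
[col 4] AR: children A:{G}, R:{C} ∪→ {C,G}; cost 1
[col 4] AMR: children AR:{C,G}, M:{A} ∪→ {A,C,G}; cost 1
[col 4] HT: children H:{C}, T:{C} ∩→ {C}; cost 0
[col 4] AHMRT: children AMR:{A,C,G}, HT:{C} ∩→ {C}; cost 0
[col 5] AR: children A:{C}, R:{C} ∩→ {C}; cost 0
[col 5] AMR: children AR:{C}, M:{T} ∪→ {C,T}; cost 1
[col 5] HT: children H:{T}, T:{T} ∩→ {T}; cost 0
[col 5] AHMRT: children AMR:{C,T}, HT:{T} ∩→ {T}; cost 0
[col 6] AR: children A:{T}, R:{T} ∩→ {T}; cost 0
[col 6] AMR: children AR:{T}, M:{C} ∪→ {C,T}; cost 1
[col 6] HT: children H:{C}, T:{G} ∪→ {C,G}; cost 1
[col 6] AHMRT: children AMR:{C,T}, HT:{C,G} ∩→ {C}; cost 0
[col 7] AR: children A:{A}, R:{G} ∪→ {A,G}; cost 1
[col 7] AMR: children AR:{A,G}, M:{G} ∩→ {G}; cost 0
[col 7] HT: children H:{T}, T:{G} ∪→ {G,T}; cost 1
[col 7] AHMRT: children AMR:{G}, HT:{G,T} ∩→ {G}; cost 0
per-site changes: [3, 2, 3, 3, 2, 1, 2, 2]; total = 18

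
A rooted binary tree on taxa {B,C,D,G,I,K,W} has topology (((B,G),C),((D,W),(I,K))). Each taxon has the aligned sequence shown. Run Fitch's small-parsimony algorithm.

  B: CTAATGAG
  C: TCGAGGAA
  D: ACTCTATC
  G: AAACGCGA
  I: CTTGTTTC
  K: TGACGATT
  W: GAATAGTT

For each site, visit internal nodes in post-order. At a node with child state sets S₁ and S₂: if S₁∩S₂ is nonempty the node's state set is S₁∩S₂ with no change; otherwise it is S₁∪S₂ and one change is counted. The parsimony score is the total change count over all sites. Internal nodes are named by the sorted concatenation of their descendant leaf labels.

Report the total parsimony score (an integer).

31

BG@0: {C} ∪ {A} = {A,C} (union, +1)
BCG@0: {A,C} ∪ {T} = {A,C,T} (union, +1)
DW@0: {A} ∪ {G} = {A,G} (union, +1)
IK@0: {C} ∪ {T} = {C,T} (union, +1)
DIKW@0: {A,G} ∪ {C,T} = {A,C,G,T} (union, +1)
BCDGIKW@0: {A,C,T} ∩ {A,C,G,T} = {A,C,T} (intersection, +0)
BG@1: {T} ∪ {A} = {A,T} (union, +1)
BCG@1: {A,T} ∪ {C} = {A,C,T} (union, +1)
DW@1: {C} ∪ {A} = {A,C} (union, +1)
IK@1: {T} ∪ {G} = {G,T} (union, +1)
DIKW@1: {A,C} ∪ {G,T} = {A,C,G,T} (union, +1)
BCDGIKW@1: {A,C,T} ∩ {A,C,G,T} = {A,C,T} (intersection, +0)
BG@2: {A} ∩ {A} = {A} (intersection, +0)
BCG@2: {A} ∪ {G} = {A,G} (union, +1)
DW@2: {T} ∪ {A} = {A,T} (union, +1)
IK@2: {T} ∪ {A} = {A,T} (union, +1)
DIKW@2: {A,T} ∩ {A,T} = {A,T} (intersection, +0)
BCDGIKW@2: {A,G} ∩ {A,T} = {A} (intersection, +0)
BG@3: {A} ∪ {C} = {A,C} (union, +1)
BCG@3: {A,C} ∩ {A} = {A} (intersection, +0)
DW@3: {C} ∪ {T} = {C,T} (union, +1)
IK@3: {G} ∪ {C} = {C,G} (union, +1)
DIKW@3: {C,T} ∩ {C,G} = {C} (intersection, +0)
BCDGIKW@3: {A} ∪ {C} = {A,C} (union, +1)
BG@4: {T} ∪ {G} = {G,T} (union, +1)
BCG@4: {G,T} ∩ {G} = {G} (intersection, +0)
DW@4: {T} ∪ {A} = {A,T} (union, +1)
IK@4: {T} ∪ {G} = {G,T} (union, +1)
DIKW@4: {A,T} ∩ {G,T} = {T} (intersection, +0)
BCDGIKW@4: {G} ∪ {T} = {G,T} (union, +1)
BG@5: {G} ∪ {C} = {C,G} (union, +1)
BCG@5: {C,G} ∩ {G} = {G} (intersection, +0)
DW@5: {A} ∪ {G} = {A,G} (union, +1)
IK@5: {T} ∪ {A} = {A,T} (union, +1)
DIKW@5: {A,G} ∩ {A,T} = {A} (intersection, +0)
BCDGIKW@5: {G} ∪ {A} = {A,G} (union, +1)
BG@6: {A} ∪ {G} = {A,G} (union, +1)
BCG@6: {A,G} ∩ {A} = {A} (intersection, +0)
DW@6: {T} ∩ {T} = {T} (intersection, +0)
IK@6: {T} ∩ {T} = {T} (intersection, +0)
DIKW@6: {T} ∩ {T} = {T} (intersection, +0)
BCDGIKW@6: {A} ∪ {T} = {A,T} (union, +1)
BG@7: {G} ∪ {A} = {A,G} (union, +1)
BCG@7: {A,G} ∩ {A} = {A} (intersection, +0)
DW@7: {C} ∪ {T} = {C,T} (union, +1)
IK@7: {C} ∪ {T} = {C,T} (union, +1)
DIKW@7: {C,T} ∩ {C,T} = {C,T} (intersection, +0)
BCDGIKW@7: {A} ∪ {C,T} = {A,C,T} (union, +1)
per-site changes: [5, 5, 3, 4, 4, 4, 2, 4]; total = 31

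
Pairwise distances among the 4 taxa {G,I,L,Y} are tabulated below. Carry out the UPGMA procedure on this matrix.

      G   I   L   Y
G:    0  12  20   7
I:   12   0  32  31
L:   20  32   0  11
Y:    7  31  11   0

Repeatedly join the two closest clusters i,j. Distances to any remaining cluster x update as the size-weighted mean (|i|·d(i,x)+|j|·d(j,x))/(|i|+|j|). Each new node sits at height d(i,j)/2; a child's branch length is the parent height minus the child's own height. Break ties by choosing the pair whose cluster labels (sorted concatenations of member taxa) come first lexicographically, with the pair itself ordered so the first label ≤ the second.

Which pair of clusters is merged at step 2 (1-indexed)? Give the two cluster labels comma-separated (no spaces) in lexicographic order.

iteration 1: select G,Y (d=7); attach at lengths (7/2, 7/2); label the merged cluster GY
  updated: d(GY,I)=43/2, d(GY,L)=31/2
iteration 2: select GY,L (d=31/2); attach at lengths (17/4, 31/4); label the merged cluster GLY
  updated: d(GLY,I)=25
iteration 3: select GLY,I (d=25); attach at lengths (19/4, 25/2); label the merged cluster GILY
final tree: (((G:7/2,Y:7/2):17/4,L:31/4):19/4,I:25/2)
total length: 145/4

GY,L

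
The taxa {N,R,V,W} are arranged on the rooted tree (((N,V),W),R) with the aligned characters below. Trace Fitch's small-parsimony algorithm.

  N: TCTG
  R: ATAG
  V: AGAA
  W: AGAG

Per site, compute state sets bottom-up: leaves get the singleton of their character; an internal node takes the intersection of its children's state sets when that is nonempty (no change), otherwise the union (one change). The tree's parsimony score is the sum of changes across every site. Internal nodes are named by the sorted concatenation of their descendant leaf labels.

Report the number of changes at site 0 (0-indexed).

NV@0: {T} ∪ {A} = {A,T} (union, +1)
NVW@0: {A,T} ∩ {A} = {A} (intersection, +0)
NRVW@0: {A} ∩ {A} = {A} (intersection, +0)
NV@1: {C} ∪ {G} = {C,G} (union, +1)
NVW@1: {C,G} ∩ {G} = {G} (intersection, +0)
NRVW@1: {G} ∪ {T} = {G,T} (union, +1)
NV@2: {T} ∪ {A} = {A,T} (union, +1)
NVW@2: {A,T} ∩ {A} = {A} (intersection, +0)
NRVW@2: {A} ∩ {A} = {A} (intersection, +0)
NV@3: {G} ∪ {A} = {A,G} (union, +1)
NVW@3: {A,G} ∩ {G} = {G} (intersection, +0)
NRVW@3: {G} ∩ {G} = {G} (intersection, +0)
per-site changes: [1, 2, 1, 1]; total = 5

1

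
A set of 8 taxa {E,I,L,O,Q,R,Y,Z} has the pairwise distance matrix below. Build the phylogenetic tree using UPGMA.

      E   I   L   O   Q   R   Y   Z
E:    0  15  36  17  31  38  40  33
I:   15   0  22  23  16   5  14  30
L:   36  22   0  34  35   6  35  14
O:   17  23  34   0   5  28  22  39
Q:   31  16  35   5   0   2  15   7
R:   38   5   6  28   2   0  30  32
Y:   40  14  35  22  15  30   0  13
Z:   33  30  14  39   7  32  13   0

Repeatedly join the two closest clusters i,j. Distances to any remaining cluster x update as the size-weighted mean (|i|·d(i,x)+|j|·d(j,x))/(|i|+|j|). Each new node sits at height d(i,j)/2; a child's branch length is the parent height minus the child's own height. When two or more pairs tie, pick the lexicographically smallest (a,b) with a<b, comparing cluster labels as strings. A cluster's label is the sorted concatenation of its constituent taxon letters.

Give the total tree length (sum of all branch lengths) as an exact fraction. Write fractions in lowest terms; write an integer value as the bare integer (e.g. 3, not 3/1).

step 1: merge (Q,R) at d=2; branch lengths Q→1, R→1; new cluster QR
  updated: d(E,QR)=69/2, d(I,QR)=21/2, d(L,QR)=41/2, d(O,QR)=33/2, d(QR,Y)=45/2, d(QR,Z)=39/2
step 2: merge (I,QR) at d=21/2; branch lengths I→21/4, QR→17/4; new cluster IQR
  updated: d(E,IQR)=28, d(IQR,L)=21, d(IQR,O)=56/3, d(IQR,Y)=59/3, d(IQR,Z)=23
step 3: merge (Y,Z) at d=13; branch lengths Y→13/2, Z→13/2; new cluster YZ
  updated: d(E,YZ)=73/2, d(IQR,YZ)=64/3, d(L,YZ)=49/2, d(O,YZ)=61/2
step 4: merge (E,O) at d=17; branch lengths E→17/2, O→17/2; new cluster EO
  updated: d(EO,IQR)=70/3, d(EO,L)=35, d(EO,YZ)=67/2
step 5: merge (IQR,L) at d=21; branch lengths IQR→21/4, L→21/2; new cluster ILQR
  updated: d(EO,ILQR)=105/4, d(ILQR,YZ)=177/8
step 6: merge (ILQR,YZ) at d=177/8; branch lengths ILQR→9/16, YZ→73/16; new cluster ILQRYZ
  updated: d(EO,ILQRYZ)=86/3
step 7: merge (EO,ILQRYZ) at d=86/3; branch lengths EO→35/6, ILQRYZ→157/48; new cluster EILOQRYZ
final tree: ((E:17/2,O:17/2):35/6,(((I:21/4,(Q:1,R:1):17/4):21/4,L:21/2):9/16,(Y:13/2,Z:13/2):73/16):157/48)
total length: 3431/48

3431/48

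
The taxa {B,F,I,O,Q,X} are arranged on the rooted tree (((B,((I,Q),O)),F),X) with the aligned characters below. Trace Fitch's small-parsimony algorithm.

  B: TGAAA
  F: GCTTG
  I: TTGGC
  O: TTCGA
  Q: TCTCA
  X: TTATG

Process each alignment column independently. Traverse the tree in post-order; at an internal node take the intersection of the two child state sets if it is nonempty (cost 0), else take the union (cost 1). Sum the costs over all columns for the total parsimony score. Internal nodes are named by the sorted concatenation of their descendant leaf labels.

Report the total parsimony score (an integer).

13

[col 0] IQ: children I:{T}, Q:{T} ∩→ {T}; cost 0
[col 0] IOQ: children IQ:{T}, O:{T} ∩→ {T}; cost 0
[col 0] BIOQ: children B:{T}, IOQ:{T} ∩→ {T}; cost 0
[col 0] BFIOQ: children BIOQ:{T}, F:{G} ∪→ {G,T}; cost 1
[col 0] BFIOQX: children BFIOQ:{G,T}, X:{T} ∩→ {T}; cost 0
[col 1] IQ: children I:{T}, Q:{C} ∪→ {C,T}; cost 1
[col 1] IOQ: children IQ:{C,T}, O:{T} ∩→ {T}; cost 0
[col 1] BIOQ: children B:{G}, IOQ:{T} ∪→ {G,T}; cost 1
[col 1] BFIOQ: children BIOQ:{G,T}, F:{C} ∪→ {C,G,T}; cost 1
[col 1] BFIOQX: children BFIOQ:{C,G,T}, X:{T} ∩→ {T}; cost 0
[col 2] IQ: children I:{G}, Q:{T} ∪→ {G,T}; cost 1
[col 2] IOQ: children IQ:{G,T}, O:{C} ∪→ {C,G,T}; cost 1
[col 2] BIOQ: children B:{A}, IOQ:{C,G,T} ∪→ {A,C,G,T}; cost 1
[col 2] BFIOQ: children BIOQ:{A,C,G,T}, F:{T} ∩→ {T}; cost 0
[col 2] BFIOQX: children BFIOQ:{T}, X:{A} ∪→ {A,T}; cost 1
[col 3] IQ: children I:{G}, Q:{C} ∪→ {C,G}; cost 1
[col 3] IOQ: children IQ:{C,G}, O:{G} ∩→ {G}; cost 0
[col 3] BIOQ: children B:{A}, IOQ:{G} ∪→ {A,G}; cost 1
[col 3] BFIOQ: children BIOQ:{A,G}, F:{T} ∪→ {A,G,T}; cost 1
[col 3] BFIOQX: children BFIOQ:{A,G,T}, X:{T} ∩→ {T}; cost 0
[col 4] IQ: children I:{C}, Q:{A} ∪→ {A,C}; cost 1
[col 4] IOQ: children IQ:{A,C}, O:{A} ∩→ {A}; cost 0
[col 4] BIOQ: children B:{A}, IOQ:{A} ∩→ {A}; cost 0
[col 4] BFIOQ: children BIOQ:{A}, F:{G} ∪→ {A,G}; cost 1
[col 4] BFIOQX: children BFIOQ:{A,G}, X:{G} ∩→ {G}; cost 0
per-site changes: [1, 3, 4, 3, 2]; total = 13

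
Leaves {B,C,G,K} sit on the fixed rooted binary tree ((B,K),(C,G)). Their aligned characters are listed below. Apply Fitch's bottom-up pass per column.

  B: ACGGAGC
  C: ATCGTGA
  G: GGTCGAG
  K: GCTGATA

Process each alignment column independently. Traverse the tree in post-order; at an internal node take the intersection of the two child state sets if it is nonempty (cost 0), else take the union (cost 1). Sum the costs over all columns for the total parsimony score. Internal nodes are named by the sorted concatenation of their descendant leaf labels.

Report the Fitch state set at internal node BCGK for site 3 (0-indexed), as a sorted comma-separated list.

G

[col 0] BK: children B:{A}, K:{G} ∪→ {A,G}; cost 1
[col 0] CG: children C:{A}, G:{G} ∪→ {A,G}; cost 1
[col 0] BCGK: children BK:{A,G}, CG:{A,G} ∩→ {A,G}; cost 0
[col 1] BK: children B:{C}, K:{C} ∩→ {C}; cost 0
[col 1] CG: children C:{T}, G:{G} ∪→ {G,T}; cost 1
[col 1] BCGK: children BK:{C}, CG:{G,T} ∪→ {C,G,T}; cost 1
[col 2] BK: children B:{G}, K:{T} ∪→ {G,T}; cost 1
[col 2] CG: children C:{C}, G:{T} ∪→ {C,T}; cost 1
[col 2] BCGK: children BK:{G,T}, CG:{C,T} ∩→ {T}; cost 0
[col 3] BK: children B:{G}, K:{G} ∩→ {G}; cost 0
[col 3] CG: children C:{G}, G:{C} ∪→ {C,G}; cost 1
[col 3] BCGK: children BK:{G}, CG:{C,G} ∩→ {G}; cost 0
[col 4] BK: children B:{A}, K:{A} ∩→ {A}; cost 0
[col 4] CG: children C:{T}, G:{G} ∪→ {G,T}; cost 1
[col 4] BCGK: children BK:{A}, CG:{G,T} ∪→ {A,G,T}; cost 1
[col 5] BK: children B:{G}, K:{T} ∪→ {G,T}; cost 1
[col 5] CG: children C:{G}, G:{A} ∪→ {A,G}; cost 1
[col 5] BCGK: children BK:{G,T}, CG:{A,G} ∩→ {G}; cost 0
[col 6] BK: children B:{C}, K:{A} ∪→ {A,C}; cost 1
[col 6] CG: children C:{A}, G:{G} ∪→ {A,G}; cost 1
[col 6] BCGK: children BK:{A,C}, CG:{A,G} ∩→ {A}; cost 0
per-site changes: [2, 2, 2, 1, 2, 2, 2]; total = 13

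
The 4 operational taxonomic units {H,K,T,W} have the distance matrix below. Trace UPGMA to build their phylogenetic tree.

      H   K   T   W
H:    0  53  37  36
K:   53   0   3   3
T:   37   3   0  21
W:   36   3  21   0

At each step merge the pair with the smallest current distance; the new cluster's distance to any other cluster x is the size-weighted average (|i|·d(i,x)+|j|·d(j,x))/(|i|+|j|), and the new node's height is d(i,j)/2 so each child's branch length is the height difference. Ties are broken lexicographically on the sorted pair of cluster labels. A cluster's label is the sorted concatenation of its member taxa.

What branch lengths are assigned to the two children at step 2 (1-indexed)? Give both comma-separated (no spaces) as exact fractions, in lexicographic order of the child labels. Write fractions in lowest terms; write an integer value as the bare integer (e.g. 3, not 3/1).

9/2,6

1. join K+T (d=3) ⇒ KT; edges |K|=3/2, |T|=3/2
  updated: d(H,KT)=45, d(KT,W)=12
2. join KT+W (d=12) ⇒ KTW; edges |KT|=9/2, |W|=6
  updated: d(H,KTW)=42
3. join H+KTW (d=42) ⇒ HKTW; edges |H|=21, |KTW|=15
final tree: (H:21,((K:3/2,T:3/2):9/2,W:6):15)
total length: 99/2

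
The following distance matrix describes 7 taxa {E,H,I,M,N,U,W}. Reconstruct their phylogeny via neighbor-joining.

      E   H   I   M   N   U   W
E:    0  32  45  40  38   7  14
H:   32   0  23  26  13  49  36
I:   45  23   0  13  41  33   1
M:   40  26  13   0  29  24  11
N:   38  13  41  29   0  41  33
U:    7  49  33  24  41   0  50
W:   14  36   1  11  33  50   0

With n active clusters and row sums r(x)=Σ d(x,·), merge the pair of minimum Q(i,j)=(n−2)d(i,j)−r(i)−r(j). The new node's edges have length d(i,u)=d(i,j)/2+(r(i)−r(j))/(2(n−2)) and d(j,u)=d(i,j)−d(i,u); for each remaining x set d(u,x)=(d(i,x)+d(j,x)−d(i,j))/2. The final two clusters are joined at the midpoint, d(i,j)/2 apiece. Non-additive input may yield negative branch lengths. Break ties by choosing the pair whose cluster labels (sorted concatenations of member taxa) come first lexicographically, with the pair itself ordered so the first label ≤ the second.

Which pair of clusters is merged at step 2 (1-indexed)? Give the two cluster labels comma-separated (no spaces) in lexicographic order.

H,N

iteration 1: select E,U (d=7, Q=-345); attach at lengths (7/10, 63/10); label the merged cluster EU
  updated: d(EU,H)=37, d(EU,I)=71/2, d(EU,M)=57/2, d(EU,N)=36, d(EU,W)=57/2
iteration 2: select H,N (d=13, Q=-235); attach at lengths (35/8, 69/8); label the merged cluster HN
  updated: d(EU,HN)=30, d(HN,I)=51/2, d(HN,M)=21, d(HN,W)=28
iteration 3: select I,W (d=1, Q=-281/2); attach at lengths (19/12, -7/12); label the merged cluster IW
  updated: d(EU,IW)=63/2, d(HN,IW)=105/4, d(IW,M)=23/2
iteration 4: select EU,HN (d=30, Q=-429/4); attach at lengths (291/16, 189/16); label the merged cluster EHNU
  updated: d(EHNU,IW)=111/8, d(EHNU,M)=39/4
iteration 5: select EHNU,IW (d=111/8, Q=-281/8); attach at lengths (97/16, 125/16); label the merged cluster EHINUW
  updated: d(EHINUW,M)=59/16
iteration 6: select EHINUW,M (d=59/16); attach at lengths (59/32, 59/32); label the merged cluster EHIMNUW
final tree: ((((E:7/10,U:63/10):291/16,(H:35/8,N:69/8):189/16):97/16,(I:19/12,W:-7/12):125/16):59/32,M:59/32)
total length: 1097/16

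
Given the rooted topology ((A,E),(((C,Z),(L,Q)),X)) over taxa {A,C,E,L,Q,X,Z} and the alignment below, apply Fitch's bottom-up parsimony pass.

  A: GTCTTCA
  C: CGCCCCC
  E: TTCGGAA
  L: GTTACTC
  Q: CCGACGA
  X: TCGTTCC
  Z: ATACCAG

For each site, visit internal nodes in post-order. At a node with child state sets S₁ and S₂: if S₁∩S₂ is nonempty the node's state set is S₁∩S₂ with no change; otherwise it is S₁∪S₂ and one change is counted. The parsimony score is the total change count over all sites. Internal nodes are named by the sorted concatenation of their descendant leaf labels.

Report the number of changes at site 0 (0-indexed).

4

[col 0] AE: children A:{G}, E:{T} ∪→ {G,T}; cost 1
[col 0] CZ: children C:{C}, Z:{A} ∪→ {A,C}; cost 1
[col 0] LQ: children L:{G}, Q:{C} ∪→ {C,G}; cost 1
[col 0] CLQZ: children CZ:{A,C}, LQ:{C,G} ∩→ {C}; cost 0
[col 0] CLQXZ: children CLQZ:{C}, X:{T} ∪→ {C,T}; cost 1
[col 0] ACELQXZ: children AE:{G,T}, CLQXZ:{C,T} ∩→ {T}; cost 0
[col 1] AE: children A:{T}, E:{T} ∩→ {T}; cost 0
[col 1] CZ: children C:{G}, Z:{T} ∪→ {G,T}; cost 1
[col 1] LQ: children L:{T}, Q:{C} ∪→ {C,T}; cost 1
[col 1] CLQZ: children CZ:{G,T}, LQ:{C,T} ∩→ {T}; cost 0
[col 1] CLQXZ: children CLQZ:{T}, X:{C} ∪→ {C,T}; cost 1
[col 1] ACELQXZ: children AE:{T}, CLQXZ:{C,T} ∩→ {T}; cost 0
[col 2] AE: children A:{C}, E:{C} ∩→ {C}; cost 0
[col 2] CZ: children C:{C}, Z:{A} ∪→ {A,C}; cost 1
[col 2] LQ: children L:{T}, Q:{G} ∪→ {G,T}; cost 1
[col 2] CLQZ: children CZ:{A,C}, LQ:{G,T} ∪→ {A,C,G,T}; cost 1
[col 2] CLQXZ: children CLQZ:{A,C,G,T}, X:{G} ∩→ {G}; cost 0
[col 2] ACELQXZ: children AE:{C}, CLQXZ:{G} ∪→ {C,G}; cost 1
[col 3] AE: children A:{T}, E:{G} ∪→ {G,T}; cost 1
[col 3] CZ: children C:{C}, Z:{C} ∩→ {C}; cost 0
[col 3] LQ: children L:{A}, Q:{A} ∩→ {A}; cost 0
[col 3] CLQZ: children CZ:{C}, LQ:{A} ∪→ {A,C}; cost 1
[col 3] CLQXZ: children CLQZ:{A,C}, X:{T} ∪→ {A,C,T}; cost 1
[col 3] ACELQXZ: children AE:{G,T}, CLQXZ:{A,C,T} ∩→ {T}; cost 0
[col 4] AE: children A:{T}, E:{G} ∪→ {G,T}; cost 1
[col 4] CZ: children C:{C}, Z:{C} ∩→ {C}; cost 0
[col 4] LQ: children L:{C}, Q:{C} ∩→ {C}; cost 0
[col 4] CLQZ: children CZ:{C}, LQ:{C} ∩→ {C}; cost 0
[col 4] CLQXZ: children CLQZ:{C}, X:{T} ∪→ {C,T}; cost 1
[col 4] ACELQXZ: children AE:{G,T}, CLQXZ:{C,T} ∩→ {T}; cost 0
[col 5] AE: children A:{C}, E:{A} ∪→ {A,C}; cost 1
[col 5] CZ: children C:{C}, Z:{A} ∪→ {A,C}; cost 1
[col 5] LQ: children L:{T}, Q:{G} ∪→ {G,T}; cost 1
[col 5] CLQZ: children CZ:{A,C}, LQ:{G,T} ∪→ {A,C,G,T}; cost 1
[col 5] CLQXZ: children CLQZ:{A,C,G,T}, X:{C} ∩→ {C}; cost 0
[col 5] ACELQXZ: children AE:{A,C}, CLQXZ:{C} ∩→ {C}; cost 0
[col 6] AE: children A:{A}, E:{A} ∩→ {A}; cost 0
[col 6] CZ: children C:{C}, Z:{G} ∪→ {C,G}; cost 1
[col 6] LQ: children L:{C}, Q:{A} ∪→ {A,C}; cost 1
[col 6] CLQZ: children CZ:{C,G}, LQ:{A,C} ∩→ {C}; cost 0
[col 6] CLQXZ: children CLQZ:{C}, X:{C} ∩→ {C}; cost 0
[col 6] ACELQXZ: children AE:{A}, CLQXZ:{C} ∪→ {A,C}; cost 1
per-site changes: [4, 3, 4, 3, 2, 4, 3]; total = 23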